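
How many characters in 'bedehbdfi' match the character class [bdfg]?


Character class [bdfg] matches any of: {b, d, f, g}
Scanning string 'bedehbdfi' character by character:
  pos 0: 'b' -> MATCH
  pos 1: 'e' -> no
  pos 2: 'd' -> MATCH
  pos 3: 'e' -> no
  pos 4: 'h' -> no
  pos 5: 'b' -> MATCH
  pos 6: 'd' -> MATCH
  pos 7: 'f' -> MATCH
  pos 8: 'i' -> no
Total matches: 5

5


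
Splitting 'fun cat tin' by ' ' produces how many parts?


Splitting by ' ' breaks the string at each occurrence of the separator.
Text: 'fun cat tin'
Parts after split:
  Part 1: 'fun'
  Part 2: 'cat'
  Part 3: 'tin'
Total parts: 3

3


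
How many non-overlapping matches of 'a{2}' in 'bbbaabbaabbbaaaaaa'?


Pattern 'a{2}' matches exactly 2 consecutive a's (greedy, non-overlapping).
String: 'bbbaabbaabbbaaaaaa'
Scanning for runs of a's:
  Run at pos 3: 'aa' (length 2) -> 1 match(es)
  Run at pos 7: 'aa' (length 2) -> 1 match(es)
  Run at pos 12: 'aaaaaa' (length 6) -> 3 match(es)
Matches found: ['aa', 'aa', 'aa', 'aa', 'aa']
Total: 5

5


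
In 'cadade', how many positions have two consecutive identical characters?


Looking for consecutive identical characters in 'cadade':
  pos 0-1: 'c' vs 'a' -> different
  pos 1-2: 'a' vs 'd' -> different
  pos 2-3: 'd' vs 'a' -> different
  pos 3-4: 'a' vs 'd' -> different
  pos 4-5: 'd' vs 'e' -> different
Consecutive identical pairs: []
Count: 0

0


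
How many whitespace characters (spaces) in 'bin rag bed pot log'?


\s matches whitespace characters (spaces, tabs, etc.).
Text: 'bin rag bed pot log'
This text has 5 words separated by spaces.
Number of spaces = number of words - 1 = 5 - 1 = 4

4


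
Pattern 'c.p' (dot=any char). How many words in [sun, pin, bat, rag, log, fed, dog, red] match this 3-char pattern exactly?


Pattern 'c.p' means: starts with 'c', any single char, ends with 'p'.
Checking each word (must be exactly 3 chars):
  'sun' (len=3): no
  'pin' (len=3): no
  'bat' (len=3): no
  'rag' (len=3): no
  'log' (len=3): no
  'fed' (len=3): no
  'dog' (len=3): no
  'red' (len=3): no
Matching words: []
Total: 0

0


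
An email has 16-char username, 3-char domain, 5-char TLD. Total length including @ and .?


An email address has format: username@domain.tld
Username length: 16
'@' character: 1
Domain length: 3
'.' character: 1
TLD length: 5
Total = 16 + 1 + 3 + 1 + 5 = 26

26


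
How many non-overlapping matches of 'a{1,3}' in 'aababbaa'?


Pattern 'a{1,3}' matches between 1 and 3 consecutive a's (greedy).
String: 'aababbaa'
Finding runs of a's and applying greedy matching:
  Run at pos 0: 'aa' (length 2)
  Run at pos 3: 'a' (length 1)
  Run at pos 6: 'aa' (length 2)
Matches: ['aa', 'a', 'aa']
Count: 3

3


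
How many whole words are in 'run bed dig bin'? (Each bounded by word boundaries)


Word boundaries (\b) mark the start/end of each word.
Text: 'run bed dig bin'
Splitting by whitespace:
  Word 1: 'run'
  Word 2: 'bed'
  Word 3: 'dig'
  Word 4: 'bin'
Total whole words: 4

4


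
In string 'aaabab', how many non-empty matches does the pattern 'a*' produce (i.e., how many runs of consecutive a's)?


Pattern 'a*' matches zero or more a's. We want non-empty runs of consecutive a's.
String: 'aaabab'
Walking through the string to find runs of a's:
  Run 1: positions 0-2 -> 'aaa'
  Run 2: positions 4-4 -> 'a'
Non-empty runs found: ['aaa', 'a']
Count: 2

2


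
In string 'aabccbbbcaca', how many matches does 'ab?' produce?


Pattern 'ab?' matches 'a' optionally followed by 'b'.
String: 'aabccbbbcaca'
Scanning left to right for 'a' then checking next char:
  Match 1: 'a' (a not followed by b)
  Match 2: 'ab' (a followed by b)
  Match 3: 'a' (a not followed by b)
  Match 4: 'a' (a not followed by b)
Total matches: 4

4


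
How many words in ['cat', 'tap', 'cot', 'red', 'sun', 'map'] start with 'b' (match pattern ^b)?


Pattern ^b anchors to start of word. Check which words begin with 'b':
  'cat' -> no
  'tap' -> no
  'cot' -> no
  'red' -> no
  'sun' -> no
  'map' -> no
Matching words: []
Count: 0

0


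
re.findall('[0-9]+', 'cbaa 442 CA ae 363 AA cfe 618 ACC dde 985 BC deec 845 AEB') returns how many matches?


Pattern '[0-9]+' finds one or more digits.
Text: 'cbaa 442 CA ae 363 AA cfe 618 ACC dde 985 BC deec 845 AEB'
Scanning for matches:
  Match 1: '442'
  Match 2: '363'
  Match 3: '618'
  Match 4: '985'
  Match 5: '845'
Total matches: 5

5


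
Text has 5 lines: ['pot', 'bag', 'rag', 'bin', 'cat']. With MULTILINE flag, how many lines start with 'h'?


With MULTILINE flag, ^ matches the start of each line.
Lines: ['pot', 'bag', 'rag', 'bin', 'cat']
Checking which lines start with 'h':
  Line 1: 'pot' -> no
  Line 2: 'bag' -> no
  Line 3: 'rag' -> no
  Line 4: 'bin' -> no
  Line 5: 'cat' -> no
Matching lines: []
Count: 0

0


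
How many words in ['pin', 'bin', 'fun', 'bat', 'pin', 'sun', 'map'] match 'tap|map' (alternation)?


Alternation 'tap|map' matches either 'tap' or 'map'.
Checking each word:
  'pin' -> no
  'bin' -> no
  'fun' -> no
  'bat' -> no
  'pin' -> no
  'sun' -> no
  'map' -> MATCH
Matches: ['map']
Count: 1

1


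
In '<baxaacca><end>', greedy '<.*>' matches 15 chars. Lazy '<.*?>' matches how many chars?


Greedy '<.*>' tries to match as MUCH as possible.
Lazy '<.*?>' tries to match as LITTLE as possible.

String: '<baxaacca><end>'
Greedy '<.*>' starts at first '<' and extends to the LAST '>': '<baxaacca><end>' (15 chars)
Lazy '<.*?>' starts at first '<' and stops at the FIRST '>': '<baxaacca>' (10 chars)

10


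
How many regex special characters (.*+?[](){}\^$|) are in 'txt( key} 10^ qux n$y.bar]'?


Regex special characters are: . * + ? [ ] ( ) { } \ ^ $ |
Scanning 'txt( key} 10^ qux n$y.bar]':
  pos 3: '(' -> SPECIAL
  pos 8: '}' -> SPECIAL
  pos 12: '^' -> SPECIAL
  pos 19: '$' -> SPECIAL
  pos 21: '.' -> SPECIAL
  pos 25: ']' -> SPECIAL
Special chars found: ['(', '}', '^', '$', '.', ']']
Total: 6

6


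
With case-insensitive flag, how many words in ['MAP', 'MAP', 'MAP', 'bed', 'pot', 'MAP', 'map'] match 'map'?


Case-insensitive matching: compare each word's lowercase form to 'map'.
  'MAP' -> lower='map' -> MATCH
  'MAP' -> lower='map' -> MATCH
  'MAP' -> lower='map' -> MATCH
  'bed' -> lower='bed' -> no
  'pot' -> lower='pot' -> no
  'MAP' -> lower='map' -> MATCH
  'map' -> lower='map' -> MATCH
Matches: ['MAP', 'MAP', 'MAP', 'MAP', 'map']
Count: 5

5


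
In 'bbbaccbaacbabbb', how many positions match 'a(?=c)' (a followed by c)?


Lookahead 'a(?=c)' matches 'a' only when followed by 'c'.
String: 'bbbaccbaacbabbb'
Checking each position where char is 'a':
  pos 3: 'a' -> MATCH (next='c')
  pos 7: 'a' -> no (next='a')
  pos 8: 'a' -> MATCH (next='c')
  pos 11: 'a' -> no (next='b')
Matching positions: [3, 8]
Count: 2

2


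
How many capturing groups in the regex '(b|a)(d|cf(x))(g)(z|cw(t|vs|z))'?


To count capturing groups, count each '(' that starts a group.
Pattern: '(b|a)(d|cf(x))(g)(z|cw(t|vs|z))'
Walking through the pattern:
  Position 0: '(' -> group #1
  Position 5: '(' -> group #2
  Position 10: '(' -> group #3
  Position 14: '(' -> group #4
  Position 17: '(' -> group #5
  Position 22: '(' -> group #6
Total capturing groups: 6

6


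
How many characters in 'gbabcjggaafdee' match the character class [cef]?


Character class [cef] matches any of: {c, e, f}
Scanning string 'gbabcjggaafdee' character by character:
  pos 0: 'g' -> no
  pos 1: 'b' -> no
  pos 2: 'a' -> no
  pos 3: 'b' -> no
  pos 4: 'c' -> MATCH
  pos 5: 'j' -> no
  pos 6: 'g' -> no
  pos 7: 'g' -> no
  pos 8: 'a' -> no
  pos 9: 'a' -> no
  pos 10: 'f' -> MATCH
  pos 11: 'd' -> no
  pos 12: 'e' -> MATCH
  pos 13: 'e' -> MATCH
Total matches: 4

4


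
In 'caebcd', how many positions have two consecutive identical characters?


Looking for consecutive identical characters in 'caebcd':
  pos 0-1: 'c' vs 'a' -> different
  pos 1-2: 'a' vs 'e' -> different
  pos 2-3: 'e' vs 'b' -> different
  pos 3-4: 'b' vs 'c' -> different
  pos 4-5: 'c' vs 'd' -> different
Consecutive identical pairs: []
Count: 0

0


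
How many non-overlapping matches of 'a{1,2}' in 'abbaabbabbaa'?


Pattern 'a{1,2}' matches between 1 and 2 consecutive a's (greedy).
String: 'abbaabbabbaa'
Finding runs of a's and applying greedy matching:
  Run at pos 0: 'a' (length 1)
  Run at pos 3: 'aa' (length 2)
  Run at pos 7: 'a' (length 1)
  Run at pos 10: 'aa' (length 2)
Matches: ['a', 'aa', 'a', 'aa']
Count: 4

4


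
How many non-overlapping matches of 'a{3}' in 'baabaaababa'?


Pattern 'a{3}' matches exactly 3 consecutive a's (greedy, non-overlapping).
String: 'baabaaababa'
Scanning for runs of a's:
  Run at pos 1: 'aa' (length 2) -> 0 match(es)
  Run at pos 4: 'aaa' (length 3) -> 1 match(es)
  Run at pos 8: 'a' (length 1) -> 0 match(es)
  Run at pos 10: 'a' (length 1) -> 0 match(es)
Matches found: ['aaa']
Total: 1

1


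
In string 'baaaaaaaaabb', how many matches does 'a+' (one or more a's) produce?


Pattern 'a+' matches one or more consecutive a's.
String: 'baaaaaaaaabb'
Scanning for runs of a:
  Match 1: 'aaaaaaaaa' (length 9)
Total matches: 1

1


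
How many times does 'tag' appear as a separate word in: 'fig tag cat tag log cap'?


Scanning each word for exact match 'tag':
  Word 1: 'fig' -> no
  Word 2: 'tag' -> MATCH
  Word 3: 'cat' -> no
  Word 4: 'tag' -> MATCH
  Word 5: 'log' -> no
  Word 6: 'cap' -> no
Total matches: 2

2


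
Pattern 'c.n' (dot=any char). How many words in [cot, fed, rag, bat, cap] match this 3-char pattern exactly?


Pattern 'c.n' means: starts with 'c', any single char, ends with 'n'.
Checking each word (must be exactly 3 chars):
  'cot' (len=3): no
  'fed' (len=3): no
  'rag' (len=3): no
  'bat' (len=3): no
  'cap' (len=3): no
Matching words: []
Total: 0

0


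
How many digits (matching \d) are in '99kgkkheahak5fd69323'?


\d matches any digit 0-9.
Scanning '99kgkkheahak5fd69323':
  pos 0: '9' -> DIGIT
  pos 1: '9' -> DIGIT
  pos 12: '5' -> DIGIT
  pos 15: '6' -> DIGIT
  pos 16: '9' -> DIGIT
  pos 17: '3' -> DIGIT
  pos 18: '2' -> DIGIT
  pos 19: '3' -> DIGIT
Digits found: ['9', '9', '5', '6', '9', '3', '2', '3']
Total: 8

8


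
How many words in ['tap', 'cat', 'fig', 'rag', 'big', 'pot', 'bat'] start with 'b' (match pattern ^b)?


Pattern ^b anchors to start of word. Check which words begin with 'b':
  'tap' -> no
  'cat' -> no
  'fig' -> no
  'rag' -> no
  'big' -> MATCH (starts with 'b')
  'pot' -> no
  'bat' -> MATCH (starts with 'b')
Matching words: ['big', 'bat']
Count: 2

2


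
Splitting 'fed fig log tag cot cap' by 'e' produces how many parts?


Splitting by 'e' breaks the string at each occurrence of the separator.
Text: 'fed fig log tag cot cap'
Parts after split:
  Part 1: 'f'
  Part 2: 'd fig log tag cot cap'
Total parts: 2

2


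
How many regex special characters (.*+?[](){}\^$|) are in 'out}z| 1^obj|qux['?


Regex special characters are: . * + ? [ ] ( ) { } \ ^ $ |
Scanning 'out}z| 1^obj|qux[':
  pos 3: '}' -> SPECIAL
  pos 5: '|' -> SPECIAL
  pos 8: '^' -> SPECIAL
  pos 12: '|' -> SPECIAL
  pos 16: '[' -> SPECIAL
Special chars found: ['}', '|', '^', '|', '[']
Total: 5

5


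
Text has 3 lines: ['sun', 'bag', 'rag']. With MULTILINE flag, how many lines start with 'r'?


With MULTILINE flag, ^ matches the start of each line.
Lines: ['sun', 'bag', 'rag']
Checking which lines start with 'r':
  Line 1: 'sun' -> no
  Line 2: 'bag' -> no
  Line 3: 'rag' -> MATCH
Matching lines: ['rag']
Count: 1

1


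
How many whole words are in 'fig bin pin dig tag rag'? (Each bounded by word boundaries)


Word boundaries (\b) mark the start/end of each word.
Text: 'fig bin pin dig tag rag'
Splitting by whitespace:
  Word 1: 'fig'
  Word 2: 'bin'
  Word 3: 'pin'
  Word 4: 'dig'
  Word 5: 'tag'
  Word 6: 'rag'
Total whole words: 6

6


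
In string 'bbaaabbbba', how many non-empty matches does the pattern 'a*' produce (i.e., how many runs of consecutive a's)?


Pattern 'a*' matches zero or more a's. We want non-empty runs of consecutive a's.
String: 'bbaaabbbba'
Walking through the string to find runs of a's:
  Run 1: positions 2-4 -> 'aaa'
  Run 2: positions 9-9 -> 'a'
Non-empty runs found: ['aaa', 'a']
Count: 2

2


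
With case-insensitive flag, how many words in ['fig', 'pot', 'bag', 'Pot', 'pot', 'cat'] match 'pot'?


Case-insensitive matching: compare each word's lowercase form to 'pot'.
  'fig' -> lower='fig' -> no
  'pot' -> lower='pot' -> MATCH
  'bag' -> lower='bag' -> no
  'Pot' -> lower='pot' -> MATCH
  'pot' -> lower='pot' -> MATCH
  'cat' -> lower='cat' -> no
Matches: ['pot', 'Pot', 'pot']
Count: 3

3


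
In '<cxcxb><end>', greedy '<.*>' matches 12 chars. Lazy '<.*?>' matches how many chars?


Greedy '<.*>' tries to match as MUCH as possible.
Lazy '<.*?>' tries to match as LITTLE as possible.

String: '<cxcxb><end>'
Greedy '<.*>' starts at first '<' and extends to the LAST '>': '<cxcxb><end>' (12 chars)
Lazy '<.*?>' starts at first '<' and stops at the FIRST '>': '<cxcxb>' (7 chars)

7


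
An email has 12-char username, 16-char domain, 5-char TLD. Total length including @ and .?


An email address has format: username@domain.tld
Username length: 12
'@' character: 1
Domain length: 16
'.' character: 1
TLD length: 5
Total = 12 + 1 + 16 + 1 + 5 = 35

35


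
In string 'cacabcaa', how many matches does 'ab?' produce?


Pattern 'ab?' matches 'a' optionally followed by 'b'.
String: 'cacabcaa'
Scanning left to right for 'a' then checking next char:
  Match 1: 'a' (a not followed by b)
  Match 2: 'ab' (a followed by b)
  Match 3: 'a' (a not followed by b)
  Match 4: 'a' (a not followed by b)
Total matches: 4

4


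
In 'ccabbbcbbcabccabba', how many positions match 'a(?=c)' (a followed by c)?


Lookahead 'a(?=c)' matches 'a' only when followed by 'c'.
String: 'ccabbbcbbcabccabba'
Checking each position where char is 'a':
  pos 2: 'a' -> no (next='b')
  pos 10: 'a' -> no (next='b')
  pos 14: 'a' -> no (next='b')
Matching positions: []
Count: 0

0


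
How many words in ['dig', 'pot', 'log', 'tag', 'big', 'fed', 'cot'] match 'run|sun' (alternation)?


Alternation 'run|sun' matches either 'run' or 'sun'.
Checking each word:
  'dig' -> no
  'pot' -> no
  'log' -> no
  'tag' -> no
  'big' -> no
  'fed' -> no
  'cot' -> no
Matches: []
Count: 0

0


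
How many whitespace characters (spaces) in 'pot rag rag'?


\s matches whitespace characters (spaces, tabs, etc.).
Text: 'pot rag rag'
This text has 3 words separated by spaces.
Number of spaces = number of words - 1 = 3 - 1 = 2

2


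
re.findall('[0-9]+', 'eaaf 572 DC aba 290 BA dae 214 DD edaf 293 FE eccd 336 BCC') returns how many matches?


Pattern '[0-9]+' finds one or more digits.
Text: 'eaaf 572 DC aba 290 BA dae 214 DD edaf 293 FE eccd 336 BCC'
Scanning for matches:
  Match 1: '572'
  Match 2: '290'
  Match 3: '214'
  Match 4: '293'
  Match 5: '336'
Total matches: 5

5


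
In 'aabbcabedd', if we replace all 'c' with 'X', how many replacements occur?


re.sub('c', 'X', text) replaces every occurrence of 'c' with 'X'.
Text: 'aabbcabedd'
Scanning for 'c':
  pos 4: 'c' -> replacement #1
Total replacements: 1

1


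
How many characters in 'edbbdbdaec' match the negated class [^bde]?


Negated class [^bde] matches any char NOT in {b, d, e}
Scanning 'edbbdbdaec':
  pos 0: 'e' -> no (excluded)
  pos 1: 'd' -> no (excluded)
  pos 2: 'b' -> no (excluded)
  pos 3: 'b' -> no (excluded)
  pos 4: 'd' -> no (excluded)
  pos 5: 'b' -> no (excluded)
  pos 6: 'd' -> no (excluded)
  pos 7: 'a' -> MATCH
  pos 8: 'e' -> no (excluded)
  pos 9: 'c' -> MATCH
Total matches: 2

2


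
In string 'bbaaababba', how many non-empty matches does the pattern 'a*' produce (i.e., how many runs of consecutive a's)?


Pattern 'a*' matches zero or more a's. We want non-empty runs of consecutive a's.
String: 'bbaaababba'
Walking through the string to find runs of a's:
  Run 1: positions 2-4 -> 'aaa'
  Run 2: positions 6-6 -> 'a'
  Run 3: positions 9-9 -> 'a'
Non-empty runs found: ['aaa', 'a', 'a']
Count: 3

3


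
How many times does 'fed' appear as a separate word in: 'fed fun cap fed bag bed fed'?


Scanning each word for exact match 'fed':
  Word 1: 'fed' -> MATCH
  Word 2: 'fun' -> no
  Word 3: 'cap' -> no
  Word 4: 'fed' -> MATCH
  Word 5: 'bag' -> no
  Word 6: 'bed' -> no
  Word 7: 'fed' -> MATCH
Total matches: 3

3


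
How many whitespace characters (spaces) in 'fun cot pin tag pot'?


\s matches whitespace characters (spaces, tabs, etc.).
Text: 'fun cot pin tag pot'
This text has 5 words separated by spaces.
Number of spaces = number of words - 1 = 5 - 1 = 4

4


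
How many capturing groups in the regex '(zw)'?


To count capturing groups, count each '(' that starts a group.
Pattern: '(zw)'
Walking through the pattern:
  Position 0: '(' -> group #1
Total capturing groups: 1

1


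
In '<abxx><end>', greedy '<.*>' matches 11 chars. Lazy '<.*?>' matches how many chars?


Greedy '<.*>' tries to match as MUCH as possible.
Lazy '<.*?>' tries to match as LITTLE as possible.

String: '<abxx><end>'
Greedy '<.*>' starts at first '<' and extends to the LAST '>': '<abxx><end>' (11 chars)
Lazy '<.*?>' starts at first '<' and stops at the FIRST '>': '<abxx>' (6 chars)

6


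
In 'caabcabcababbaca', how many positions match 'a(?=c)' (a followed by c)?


Lookahead 'a(?=c)' matches 'a' only when followed by 'c'.
String: 'caabcabcababbaca'
Checking each position where char is 'a':
  pos 1: 'a' -> no (next='a')
  pos 2: 'a' -> no (next='b')
  pos 5: 'a' -> no (next='b')
  pos 8: 'a' -> no (next='b')
  pos 10: 'a' -> no (next='b')
  pos 13: 'a' -> MATCH (next='c')
Matching positions: [13]
Count: 1

1


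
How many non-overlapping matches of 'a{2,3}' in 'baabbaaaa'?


Pattern 'a{2,3}' matches between 2 and 3 consecutive a's (greedy).
String: 'baabbaaaa'
Finding runs of a's and applying greedy matching:
  Run at pos 1: 'aa' (length 2)
  Run at pos 5: 'aaaa' (length 4)
Matches: ['aa', 'aaa']
Count: 2

2


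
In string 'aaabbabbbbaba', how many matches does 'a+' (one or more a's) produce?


Pattern 'a+' matches one or more consecutive a's.
String: 'aaabbabbbbaba'
Scanning for runs of a:
  Match 1: 'aaa' (length 3)
  Match 2: 'a' (length 1)
  Match 3: 'a' (length 1)
  Match 4: 'a' (length 1)
Total matches: 4

4


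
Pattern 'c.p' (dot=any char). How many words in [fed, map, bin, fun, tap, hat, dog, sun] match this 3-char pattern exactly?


Pattern 'c.p' means: starts with 'c', any single char, ends with 'p'.
Checking each word (must be exactly 3 chars):
  'fed' (len=3): no
  'map' (len=3): no
  'bin' (len=3): no
  'fun' (len=3): no
  'tap' (len=3): no
  'hat' (len=3): no
  'dog' (len=3): no
  'sun' (len=3): no
Matching words: []
Total: 0

0


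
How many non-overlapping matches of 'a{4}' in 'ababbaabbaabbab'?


Pattern 'a{4}' matches exactly 4 consecutive a's (greedy, non-overlapping).
String: 'ababbaabbaabbab'
Scanning for runs of a's:
  Run at pos 0: 'a' (length 1) -> 0 match(es)
  Run at pos 2: 'a' (length 1) -> 0 match(es)
  Run at pos 5: 'aa' (length 2) -> 0 match(es)
  Run at pos 9: 'aa' (length 2) -> 0 match(es)
  Run at pos 13: 'a' (length 1) -> 0 match(es)
Matches found: []
Total: 0

0


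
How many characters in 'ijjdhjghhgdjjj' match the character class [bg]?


Character class [bg] matches any of: {b, g}
Scanning string 'ijjdhjghhgdjjj' character by character:
  pos 0: 'i' -> no
  pos 1: 'j' -> no
  pos 2: 'j' -> no
  pos 3: 'd' -> no
  pos 4: 'h' -> no
  pos 5: 'j' -> no
  pos 6: 'g' -> MATCH
  pos 7: 'h' -> no
  pos 8: 'h' -> no
  pos 9: 'g' -> MATCH
  pos 10: 'd' -> no
  pos 11: 'j' -> no
  pos 12: 'j' -> no
  pos 13: 'j' -> no
Total matches: 2

2


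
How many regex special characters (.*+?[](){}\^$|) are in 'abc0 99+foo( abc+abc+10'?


Regex special characters are: . * + ? [ ] ( ) { } \ ^ $ |
Scanning 'abc0 99+foo( abc+abc+10':
  pos 7: '+' -> SPECIAL
  pos 11: '(' -> SPECIAL
  pos 16: '+' -> SPECIAL
  pos 20: '+' -> SPECIAL
Special chars found: ['+', '(', '+', '+']
Total: 4

4


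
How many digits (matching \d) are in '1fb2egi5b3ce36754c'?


\d matches any digit 0-9.
Scanning '1fb2egi5b3ce36754c':
  pos 0: '1' -> DIGIT
  pos 3: '2' -> DIGIT
  pos 7: '5' -> DIGIT
  pos 9: '3' -> DIGIT
  pos 12: '3' -> DIGIT
  pos 13: '6' -> DIGIT
  pos 14: '7' -> DIGIT
  pos 15: '5' -> DIGIT
  pos 16: '4' -> DIGIT
Digits found: ['1', '2', '5', '3', '3', '6', '7', '5', '4']
Total: 9

9


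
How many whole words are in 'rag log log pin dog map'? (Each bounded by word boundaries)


Word boundaries (\b) mark the start/end of each word.
Text: 'rag log log pin dog map'
Splitting by whitespace:
  Word 1: 'rag'
  Word 2: 'log'
  Word 3: 'log'
  Word 4: 'pin'
  Word 5: 'dog'
  Word 6: 'map'
Total whole words: 6

6


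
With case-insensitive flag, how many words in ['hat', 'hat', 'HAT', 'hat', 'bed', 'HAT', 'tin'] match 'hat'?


Case-insensitive matching: compare each word's lowercase form to 'hat'.
  'hat' -> lower='hat' -> MATCH
  'hat' -> lower='hat' -> MATCH
  'HAT' -> lower='hat' -> MATCH
  'hat' -> lower='hat' -> MATCH
  'bed' -> lower='bed' -> no
  'HAT' -> lower='hat' -> MATCH
  'tin' -> lower='tin' -> no
Matches: ['hat', 'hat', 'HAT', 'hat', 'HAT']
Count: 5

5


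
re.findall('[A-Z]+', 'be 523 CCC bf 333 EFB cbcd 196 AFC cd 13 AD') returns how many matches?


Pattern '[A-Z]+' finds one or more uppercase letters.
Text: 'be 523 CCC bf 333 EFB cbcd 196 AFC cd 13 AD'
Scanning for matches:
  Match 1: 'CCC'
  Match 2: 'EFB'
  Match 3: 'AFC'
  Match 4: 'AD'
Total matches: 4

4


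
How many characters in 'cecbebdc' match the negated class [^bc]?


Negated class [^bc] matches any char NOT in {b, c}
Scanning 'cecbebdc':
  pos 0: 'c' -> no (excluded)
  pos 1: 'e' -> MATCH
  pos 2: 'c' -> no (excluded)
  pos 3: 'b' -> no (excluded)
  pos 4: 'e' -> MATCH
  pos 5: 'b' -> no (excluded)
  pos 6: 'd' -> MATCH
  pos 7: 'c' -> no (excluded)
Total matches: 3

3


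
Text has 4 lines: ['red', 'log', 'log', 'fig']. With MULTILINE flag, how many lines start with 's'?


With MULTILINE flag, ^ matches the start of each line.
Lines: ['red', 'log', 'log', 'fig']
Checking which lines start with 's':
  Line 1: 'red' -> no
  Line 2: 'log' -> no
  Line 3: 'log' -> no
  Line 4: 'fig' -> no
Matching lines: []
Count: 0

0


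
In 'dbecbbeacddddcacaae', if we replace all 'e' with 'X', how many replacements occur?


re.sub('e', 'X', text) replaces every occurrence of 'e' with 'X'.
Text: 'dbecbbeacddddcacaae'
Scanning for 'e':
  pos 2: 'e' -> replacement #1
  pos 6: 'e' -> replacement #2
  pos 18: 'e' -> replacement #3
Total replacements: 3

3


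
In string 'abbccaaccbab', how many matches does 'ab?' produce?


Pattern 'ab?' matches 'a' optionally followed by 'b'.
String: 'abbccaaccbab'
Scanning left to right for 'a' then checking next char:
  Match 1: 'ab' (a followed by b)
  Match 2: 'a' (a not followed by b)
  Match 3: 'a' (a not followed by b)
  Match 4: 'ab' (a followed by b)
Total matches: 4

4


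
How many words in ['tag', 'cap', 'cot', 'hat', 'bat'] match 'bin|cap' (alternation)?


Alternation 'bin|cap' matches either 'bin' or 'cap'.
Checking each word:
  'tag' -> no
  'cap' -> MATCH
  'cot' -> no
  'hat' -> no
  'bat' -> no
Matches: ['cap']
Count: 1

1


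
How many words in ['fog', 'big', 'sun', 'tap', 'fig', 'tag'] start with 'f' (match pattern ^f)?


Pattern ^f anchors to start of word. Check which words begin with 'f':
  'fog' -> MATCH (starts with 'f')
  'big' -> no
  'sun' -> no
  'tap' -> no
  'fig' -> MATCH (starts with 'f')
  'tag' -> no
Matching words: ['fog', 'fig']
Count: 2

2


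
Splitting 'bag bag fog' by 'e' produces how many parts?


Splitting by 'e' breaks the string at each occurrence of the separator.
Text: 'bag bag fog'
Parts after split:
  Part 1: 'bag bag fog'
Total parts: 1

1


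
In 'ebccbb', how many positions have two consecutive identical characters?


Looking for consecutive identical characters in 'ebccbb':
  pos 0-1: 'e' vs 'b' -> different
  pos 1-2: 'b' vs 'c' -> different
  pos 2-3: 'c' vs 'c' -> MATCH ('cc')
  pos 3-4: 'c' vs 'b' -> different
  pos 4-5: 'b' vs 'b' -> MATCH ('bb')
Consecutive identical pairs: ['cc', 'bb']
Count: 2

2


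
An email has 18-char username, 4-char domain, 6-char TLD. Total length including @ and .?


An email address has format: username@domain.tld
Username length: 18
'@' character: 1
Domain length: 4
'.' character: 1
TLD length: 6
Total = 18 + 1 + 4 + 1 + 6 = 30

30


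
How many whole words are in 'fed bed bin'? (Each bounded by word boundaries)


Word boundaries (\b) mark the start/end of each word.
Text: 'fed bed bin'
Splitting by whitespace:
  Word 1: 'fed'
  Word 2: 'bed'
  Word 3: 'bin'
Total whole words: 3

3


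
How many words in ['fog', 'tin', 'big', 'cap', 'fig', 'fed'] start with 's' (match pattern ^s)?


Pattern ^s anchors to start of word. Check which words begin with 's':
  'fog' -> no
  'tin' -> no
  'big' -> no
  'cap' -> no
  'fig' -> no
  'fed' -> no
Matching words: []
Count: 0

0


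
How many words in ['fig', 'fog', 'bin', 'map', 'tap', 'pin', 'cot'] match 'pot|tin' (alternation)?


Alternation 'pot|tin' matches either 'pot' or 'tin'.
Checking each word:
  'fig' -> no
  'fog' -> no
  'bin' -> no
  'map' -> no
  'tap' -> no
  'pin' -> no
  'cot' -> no
Matches: []
Count: 0

0


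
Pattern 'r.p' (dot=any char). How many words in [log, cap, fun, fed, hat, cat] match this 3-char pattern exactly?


Pattern 'r.p' means: starts with 'r', any single char, ends with 'p'.
Checking each word (must be exactly 3 chars):
  'log' (len=3): no
  'cap' (len=3): no
  'fun' (len=3): no
  'fed' (len=3): no
  'hat' (len=3): no
  'cat' (len=3): no
Matching words: []
Total: 0

0


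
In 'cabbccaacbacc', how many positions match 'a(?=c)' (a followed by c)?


Lookahead 'a(?=c)' matches 'a' only when followed by 'c'.
String: 'cabbccaacbacc'
Checking each position where char is 'a':
  pos 1: 'a' -> no (next='b')
  pos 6: 'a' -> no (next='a')
  pos 7: 'a' -> MATCH (next='c')
  pos 10: 'a' -> MATCH (next='c')
Matching positions: [7, 10]
Count: 2

2


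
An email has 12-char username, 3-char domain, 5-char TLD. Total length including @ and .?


An email address has format: username@domain.tld
Username length: 12
'@' character: 1
Domain length: 3
'.' character: 1
TLD length: 5
Total = 12 + 1 + 3 + 1 + 5 = 22

22


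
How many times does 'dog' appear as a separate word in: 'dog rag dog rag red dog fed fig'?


Scanning each word for exact match 'dog':
  Word 1: 'dog' -> MATCH
  Word 2: 'rag' -> no
  Word 3: 'dog' -> MATCH
  Word 4: 'rag' -> no
  Word 5: 'red' -> no
  Word 6: 'dog' -> MATCH
  Word 7: 'fed' -> no
  Word 8: 'fig' -> no
Total matches: 3

3


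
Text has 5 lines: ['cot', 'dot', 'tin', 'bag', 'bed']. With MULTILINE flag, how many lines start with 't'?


With MULTILINE flag, ^ matches the start of each line.
Lines: ['cot', 'dot', 'tin', 'bag', 'bed']
Checking which lines start with 't':
  Line 1: 'cot' -> no
  Line 2: 'dot' -> no
  Line 3: 'tin' -> MATCH
  Line 4: 'bag' -> no
  Line 5: 'bed' -> no
Matching lines: ['tin']
Count: 1

1


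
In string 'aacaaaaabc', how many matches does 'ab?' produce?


Pattern 'ab?' matches 'a' optionally followed by 'b'.
String: 'aacaaaaabc'
Scanning left to right for 'a' then checking next char:
  Match 1: 'a' (a not followed by b)
  Match 2: 'a' (a not followed by b)
  Match 3: 'a' (a not followed by b)
  Match 4: 'a' (a not followed by b)
  Match 5: 'a' (a not followed by b)
  Match 6: 'a' (a not followed by b)
  Match 7: 'ab' (a followed by b)
Total matches: 7

7


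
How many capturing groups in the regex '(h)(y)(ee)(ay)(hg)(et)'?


To count capturing groups, count each '(' that starts a group.
Pattern: '(h)(y)(ee)(ay)(hg)(et)'
Walking through the pattern:
  Position 0: '(' -> group #1
  Position 3: '(' -> group #2
  Position 6: '(' -> group #3
  Position 10: '(' -> group #4
  Position 14: '(' -> group #5
  Position 18: '(' -> group #6
Total capturing groups: 6

6


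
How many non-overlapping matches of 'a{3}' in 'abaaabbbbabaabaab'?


Pattern 'a{3}' matches exactly 3 consecutive a's (greedy, non-overlapping).
String: 'abaaabbbbabaabaab'
Scanning for runs of a's:
  Run at pos 0: 'a' (length 1) -> 0 match(es)
  Run at pos 2: 'aaa' (length 3) -> 1 match(es)
  Run at pos 9: 'a' (length 1) -> 0 match(es)
  Run at pos 11: 'aa' (length 2) -> 0 match(es)
  Run at pos 14: 'aa' (length 2) -> 0 match(es)
Matches found: ['aaa']
Total: 1

1


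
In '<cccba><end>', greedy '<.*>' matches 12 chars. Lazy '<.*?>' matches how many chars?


Greedy '<.*>' tries to match as MUCH as possible.
Lazy '<.*?>' tries to match as LITTLE as possible.

String: '<cccba><end>'
Greedy '<.*>' starts at first '<' and extends to the LAST '>': '<cccba><end>' (12 chars)
Lazy '<.*?>' starts at first '<' and stops at the FIRST '>': '<cccba>' (7 chars)

7


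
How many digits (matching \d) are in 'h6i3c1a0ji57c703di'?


\d matches any digit 0-9.
Scanning 'h6i3c1a0ji57c703di':
  pos 1: '6' -> DIGIT
  pos 3: '3' -> DIGIT
  pos 5: '1' -> DIGIT
  pos 7: '0' -> DIGIT
  pos 10: '5' -> DIGIT
  pos 11: '7' -> DIGIT
  pos 13: '7' -> DIGIT
  pos 14: '0' -> DIGIT
  pos 15: '3' -> DIGIT
Digits found: ['6', '3', '1', '0', '5', '7', '7', '0', '3']
Total: 9

9


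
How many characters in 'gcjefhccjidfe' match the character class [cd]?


Character class [cd] matches any of: {c, d}
Scanning string 'gcjefhccjidfe' character by character:
  pos 0: 'g' -> no
  pos 1: 'c' -> MATCH
  pos 2: 'j' -> no
  pos 3: 'e' -> no
  pos 4: 'f' -> no
  pos 5: 'h' -> no
  pos 6: 'c' -> MATCH
  pos 7: 'c' -> MATCH
  pos 8: 'j' -> no
  pos 9: 'i' -> no
  pos 10: 'd' -> MATCH
  pos 11: 'f' -> no
  pos 12: 'e' -> no
Total matches: 4

4


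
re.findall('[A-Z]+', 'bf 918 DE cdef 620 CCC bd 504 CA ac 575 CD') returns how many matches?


Pattern '[A-Z]+' finds one or more uppercase letters.
Text: 'bf 918 DE cdef 620 CCC bd 504 CA ac 575 CD'
Scanning for matches:
  Match 1: 'DE'
  Match 2: 'CCC'
  Match 3: 'CA'
  Match 4: 'CD'
Total matches: 4

4


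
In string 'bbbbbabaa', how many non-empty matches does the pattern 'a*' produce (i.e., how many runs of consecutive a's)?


Pattern 'a*' matches zero or more a's. We want non-empty runs of consecutive a's.
String: 'bbbbbabaa'
Walking through the string to find runs of a's:
  Run 1: positions 5-5 -> 'a'
  Run 2: positions 7-8 -> 'aa'
Non-empty runs found: ['a', 'aa']
Count: 2

2


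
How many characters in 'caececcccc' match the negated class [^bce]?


Negated class [^bce] matches any char NOT in {b, c, e}
Scanning 'caececcccc':
  pos 0: 'c' -> no (excluded)
  pos 1: 'a' -> MATCH
  pos 2: 'e' -> no (excluded)
  pos 3: 'c' -> no (excluded)
  pos 4: 'e' -> no (excluded)
  pos 5: 'c' -> no (excluded)
  pos 6: 'c' -> no (excluded)
  pos 7: 'c' -> no (excluded)
  pos 8: 'c' -> no (excluded)
  pos 9: 'c' -> no (excluded)
Total matches: 1

1


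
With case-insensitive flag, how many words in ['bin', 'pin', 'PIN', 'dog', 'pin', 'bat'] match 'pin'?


Case-insensitive matching: compare each word's lowercase form to 'pin'.
  'bin' -> lower='bin' -> no
  'pin' -> lower='pin' -> MATCH
  'PIN' -> lower='pin' -> MATCH
  'dog' -> lower='dog' -> no
  'pin' -> lower='pin' -> MATCH
  'bat' -> lower='bat' -> no
Matches: ['pin', 'PIN', 'pin']
Count: 3

3


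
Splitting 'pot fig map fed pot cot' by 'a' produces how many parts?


Splitting by 'a' breaks the string at each occurrence of the separator.
Text: 'pot fig map fed pot cot'
Parts after split:
  Part 1: 'pot fig m'
  Part 2: 'p fed pot cot'
Total parts: 2

2


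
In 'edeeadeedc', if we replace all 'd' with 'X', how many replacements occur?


re.sub('d', 'X', text) replaces every occurrence of 'd' with 'X'.
Text: 'edeeadeedc'
Scanning for 'd':
  pos 1: 'd' -> replacement #1
  pos 5: 'd' -> replacement #2
  pos 8: 'd' -> replacement #3
Total replacements: 3

3


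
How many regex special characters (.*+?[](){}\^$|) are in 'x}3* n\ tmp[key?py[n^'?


Regex special characters are: . * + ? [ ] ( ) { } \ ^ $ |
Scanning 'x}3* n\ tmp[key?py[n^':
  pos 1: '}' -> SPECIAL
  pos 3: '*' -> SPECIAL
  pos 6: '\' -> SPECIAL
  pos 11: '[' -> SPECIAL
  pos 15: '?' -> SPECIAL
  pos 18: '[' -> SPECIAL
  pos 20: '^' -> SPECIAL
Special chars found: ['}', '*', '\\', '[', '?', '[', '^']
Total: 7

7


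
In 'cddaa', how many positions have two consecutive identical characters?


Looking for consecutive identical characters in 'cddaa':
  pos 0-1: 'c' vs 'd' -> different
  pos 1-2: 'd' vs 'd' -> MATCH ('dd')
  pos 2-3: 'd' vs 'a' -> different
  pos 3-4: 'a' vs 'a' -> MATCH ('aa')
Consecutive identical pairs: ['dd', 'aa']
Count: 2

2


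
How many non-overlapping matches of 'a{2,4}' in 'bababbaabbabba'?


Pattern 'a{2,4}' matches between 2 and 4 consecutive a's (greedy).
String: 'bababbaabbabba'
Finding runs of a's and applying greedy matching:
  Run at pos 1: 'a' (length 1)
  Run at pos 3: 'a' (length 1)
  Run at pos 6: 'aa' (length 2)
  Run at pos 10: 'a' (length 1)
  Run at pos 13: 'a' (length 1)
Matches: ['aa']
Count: 1

1


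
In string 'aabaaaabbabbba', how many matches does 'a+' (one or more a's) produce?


Pattern 'a+' matches one or more consecutive a's.
String: 'aabaaaabbabbba'
Scanning for runs of a:
  Match 1: 'aa' (length 2)
  Match 2: 'aaaa' (length 4)
  Match 3: 'a' (length 1)
  Match 4: 'a' (length 1)
Total matches: 4

4


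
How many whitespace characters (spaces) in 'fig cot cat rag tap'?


\s matches whitespace characters (spaces, tabs, etc.).
Text: 'fig cot cat rag tap'
This text has 5 words separated by spaces.
Number of spaces = number of words - 1 = 5 - 1 = 4

4


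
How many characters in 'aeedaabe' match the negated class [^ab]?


Negated class [^ab] matches any char NOT in {a, b}
Scanning 'aeedaabe':
  pos 0: 'a' -> no (excluded)
  pos 1: 'e' -> MATCH
  pos 2: 'e' -> MATCH
  pos 3: 'd' -> MATCH
  pos 4: 'a' -> no (excluded)
  pos 5: 'a' -> no (excluded)
  pos 6: 'b' -> no (excluded)
  pos 7: 'e' -> MATCH
Total matches: 4

4


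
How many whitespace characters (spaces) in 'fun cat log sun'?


\s matches whitespace characters (spaces, tabs, etc.).
Text: 'fun cat log sun'
This text has 4 words separated by spaces.
Number of spaces = number of words - 1 = 4 - 1 = 3

3


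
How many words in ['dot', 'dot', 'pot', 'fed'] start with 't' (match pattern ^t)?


Pattern ^t anchors to start of word. Check which words begin with 't':
  'dot' -> no
  'dot' -> no
  'pot' -> no
  'fed' -> no
Matching words: []
Count: 0

0


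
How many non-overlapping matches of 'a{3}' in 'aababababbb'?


Pattern 'a{3}' matches exactly 3 consecutive a's (greedy, non-overlapping).
String: 'aababababbb'
Scanning for runs of a's:
  Run at pos 0: 'aa' (length 2) -> 0 match(es)
  Run at pos 3: 'a' (length 1) -> 0 match(es)
  Run at pos 5: 'a' (length 1) -> 0 match(es)
  Run at pos 7: 'a' (length 1) -> 0 match(es)
Matches found: []
Total: 0

0


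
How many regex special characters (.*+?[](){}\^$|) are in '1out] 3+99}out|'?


Regex special characters are: . * + ? [ ] ( ) { } \ ^ $ |
Scanning '1out] 3+99}out|':
  pos 4: ']' -> SPECIAL
  pos 7: '+' -> SPECIAL
  pos 10: '}' -> SPECIAL
  pos 14: '|' -> SPECIAL
Special chars found: [']', '+', '}', '|']
Total: 4

4


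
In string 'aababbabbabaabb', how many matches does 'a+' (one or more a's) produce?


Pattern 'a+' matches one or more consecutive a's.
String: 'aababbabbabaabb'
Scanning for runs of a:
  Match 1: 'aa' (length 2)
  Match 2: 'a' (length 1)
  Match 3: 'a' (length 1)
  Match 4: 'a' (length 1)
  Match 5: 'aa' (length 2)
Total matches: 5

5


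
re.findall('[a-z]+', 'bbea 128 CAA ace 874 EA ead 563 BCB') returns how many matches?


Pattern '[a-z]+' finds one or more lowercase letters.
Text: 'bbea 128 CAA ace 874 EA ead 563 BCB'
Scanning for matches:
  Match 1: 'bbea'
  Match 2: 'ace'
  Match 3: 'ead'
Total matches: 3

3


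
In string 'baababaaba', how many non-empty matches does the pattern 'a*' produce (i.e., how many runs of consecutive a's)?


Pattern 'a*' matches zero or more a's. We want non-empty runs of consecutive a's.
String: 'baababaaba'
Walking through the string to find runs of a's:
  Run 1: positions 1-2 -> 'aa'
  Run 2: positions 4-4 -> 'a'
  Run 3: positions 6-7 -> 'aa'
  Run 4: positions 9-9 -> 'a'
Non-empty runs found: ['aa', 'a', 'aa', 'a']
Count: 4

4


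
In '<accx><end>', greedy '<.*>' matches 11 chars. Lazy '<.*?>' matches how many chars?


Greedy '<.*>' tries to match as MUCH as possible.
Lazy '<.*?>' tries to match as LITTLE as possible.

String: '<accx><end>'
Greedy '<.*>' starts at first '<' and extends to the LAST '>': '<accx><end>' (11 chars)
Lazy '<.*?>' starts at first '<' and stops at the FIRST '>': '<accx>' (6 chars)

6


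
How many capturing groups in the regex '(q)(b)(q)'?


To count capturing groups, count each '(' that starts a group.
Pattern: '(q)(b)(q)'
Walking through the pattern:
  Position 0: '(' -> group #1
  Position 3: '(' -> group #2
  Position 6: '(' -> group #3
Total capturing groups: 3

3


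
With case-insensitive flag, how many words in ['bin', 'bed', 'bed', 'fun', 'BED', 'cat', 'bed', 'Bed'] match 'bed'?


Case-insensitive matching: compare each word's lowercase form to 'bed'.
  'bin' -> lower='bin' -> no
  'bed' -> lower='bed' -> MATCH
  'bed' -> lower='bed' -> MATCH
  'fun' -> lower='fun' -> no
  'BED' -> lower='bed' -> MATCH
  'cat' -> lower='cat' -> no
  'bed' -> lower='bed' -> MATCH
  'Bed' -> lower='bed' -> MATCH
Matches: ['bed', 'bed', 'BED', 'bed', 'Bed']
Count: 5

5


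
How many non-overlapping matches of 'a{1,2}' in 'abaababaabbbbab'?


Pattern 'a{1,2}' matches between 1 and 2 consecutive a's (greedy).
String: 'abaababaabbbbab'
Finding runs of a's and applying greedy matching:
  Run at pos 0: 'a' (length 1)
  Run at pos 2: 'aa' (length 2)
  Run at pos 5: 'a' (length 1)
  Run at pos 7: 'aa' (length 2)
  Run at pos 13: 'a' (length 1)
Matches: ['a', 'aa', 'a', 'aa', 'a']
Count: 5

5


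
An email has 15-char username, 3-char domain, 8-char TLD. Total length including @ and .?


An email address has format: username@domain.tld
Username length: 15
'@' character: 1
Domain length: 3
'.' character: 1
TLD length: 8
Total = 15 + 1 + 3 + 1 + 8 = 28

28


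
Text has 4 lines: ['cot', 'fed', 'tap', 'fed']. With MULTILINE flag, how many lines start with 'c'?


With MULTILINE flag, ^ matches the start of each line.
Lines: ['cot', 'fed', 'tap', 'fed']
Checking which lines start with 'c':
  Line 1: 'cot' -> MATCH
  Line 2: 'fed' -> no
  Line 3: 'tap' -> no
  Line 4: 'fed' -> no
Matching lines: ['cot']
Count: 1

1


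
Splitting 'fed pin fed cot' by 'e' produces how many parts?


Splitting by 'e' breaks the string at each occurrence of the separator.
Text: 'fed pin fed cot'
Parts after split:
  Part 1: 'f'
  Part 2: 'd pin f'
  Part 3: 'd cot'
Total parts: 3

3


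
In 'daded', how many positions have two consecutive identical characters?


Looking for consecutive identical characters in 'daded':
  pos 0-1: 'd' vs 'a' -> different
  pos 1-2: 'a' vs 'd' -> different
  pos 2-3: 'd' vs 'e' -> different
  pos 3-4: 'e' vs 'd' -> different
Consecutive identical pairs: []
Count: 0

0


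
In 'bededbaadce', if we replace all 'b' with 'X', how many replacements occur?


re.sub('b', 'X', text) replaces every occurrence of 'b' with 'X'.
Text: 'bededbaadce'
Scanning for 'b':
  pos 0: 'b' -> replacement #1
  pos 5: 'b' -> replacement #2
Total replacements: 2

2


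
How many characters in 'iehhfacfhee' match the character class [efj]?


Character class [efj] matches any of: {e, f, j}
Scanning string 'iehhfacfhee' character by character:
  pos 0: 'i' -> no
  pos 1: 'e' -> MATCH
  pos 2: 'h' -> no
  pos 3: 'h' -> no
  pos 4: 'f' -> MATCH
  pos 5: 'a' -> no
  pos 6: 'c' -> no
  pos 7: 'f' -> MATCH
  pos 8: 'h' -> no
  pos 9: 'e' -> MATCH
  pos 10: 'e' -> MATCH
Total matches: 5

5


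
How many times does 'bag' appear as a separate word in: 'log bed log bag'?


Scanning each word for exact match 'bag':
  Word 1: 'log' -> no
  Word 2: 'bed' -> no
  Word 3: 'log' -> no
  Word 4: 'bag' -> MATCH
Total matches: 1

1
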